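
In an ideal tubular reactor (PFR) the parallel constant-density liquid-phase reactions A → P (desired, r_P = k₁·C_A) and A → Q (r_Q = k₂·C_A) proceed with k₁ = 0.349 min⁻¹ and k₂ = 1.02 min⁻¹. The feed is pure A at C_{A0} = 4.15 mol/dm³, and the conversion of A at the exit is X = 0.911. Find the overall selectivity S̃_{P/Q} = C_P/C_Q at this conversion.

C_A = C_{A0}(1−X) = 0.3693 mol/dm³.
Both paths are first order in A, so the instantaneous fraction to P is constant: dC_P/d(−C_A) = k₁/(k₁+k₂) = 0.2549.
C_P = 0.2549·(C_{A0}−C_A) = 0.2549×3.781 = 0.964 mol/dm³.
C_Q = (C_{A0}−C_A)−C_P = 2.817 mol/dm³; S̃_{P/Q} = 0.9638/2.817 = 0.342.

0.342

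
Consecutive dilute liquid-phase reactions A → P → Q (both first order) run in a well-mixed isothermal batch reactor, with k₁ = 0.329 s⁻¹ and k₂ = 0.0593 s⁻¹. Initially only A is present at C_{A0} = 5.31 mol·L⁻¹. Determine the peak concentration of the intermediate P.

3.64 mol·L⁻¹

Evaluating C_P at t_opt = ln(k₂/k₁)/(k₂−k₁) gives C_{P,max}/C_{A0} = (k₁/k₂)^[k₂/(k₂−k₁)].
= (0.329/0.0593)^(0.0593/(0.0593−0.329)) = (5.548)^(-0.2199) = 0.6861.
C_{P,max} = 0.6861×5.31 = 3.64 mol·L⁻¹.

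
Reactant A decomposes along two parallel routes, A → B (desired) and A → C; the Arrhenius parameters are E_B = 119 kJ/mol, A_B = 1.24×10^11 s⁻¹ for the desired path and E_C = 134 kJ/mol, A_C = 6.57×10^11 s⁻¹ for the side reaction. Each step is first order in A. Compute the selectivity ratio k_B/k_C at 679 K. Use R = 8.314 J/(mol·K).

2.69

k_B/k_C = (A_B/A_C)·exp[−(E_B−E_C)/(RT)] = (A_B/A_C)·exp[(E_C−E_B)/(RT)].
(E_C−E_B)/(RT) = (134−119)×10³/(8.314×679) = 15000/5645 = 2.657.
k_B/k_C = (1.24×10^11/6.57×10^11)·exp(2.657) = 0.1887 × 14.26 = 2.69.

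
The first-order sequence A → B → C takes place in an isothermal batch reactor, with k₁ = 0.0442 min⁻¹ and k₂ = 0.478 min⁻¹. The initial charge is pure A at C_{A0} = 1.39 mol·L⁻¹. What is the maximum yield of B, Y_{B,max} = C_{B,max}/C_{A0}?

0.0726

At the optimum, C_{B,max}/C_{A0} = (k₁/k₂)^[k₂/(k₂−k₁)].
= (0.0442/0.478)^(0.478/(0.478−0.0442)) = (0.09247)^(1.102) = 0.07255.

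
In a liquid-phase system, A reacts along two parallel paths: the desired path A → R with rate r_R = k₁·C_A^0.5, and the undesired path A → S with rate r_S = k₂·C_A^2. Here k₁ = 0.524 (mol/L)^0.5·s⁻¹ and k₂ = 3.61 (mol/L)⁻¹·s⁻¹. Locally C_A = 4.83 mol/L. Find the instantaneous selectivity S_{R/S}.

S_{R/S} = r_R/r_S = (k₁·C_A^0.5)/(k₂·C_A^2) = (k₁/k₂)·C_A^-1.5.
= (0.524×4.830^0.5) / (3.61×4.830^2) = 1.152/84.22 = 0.0137.

0.0137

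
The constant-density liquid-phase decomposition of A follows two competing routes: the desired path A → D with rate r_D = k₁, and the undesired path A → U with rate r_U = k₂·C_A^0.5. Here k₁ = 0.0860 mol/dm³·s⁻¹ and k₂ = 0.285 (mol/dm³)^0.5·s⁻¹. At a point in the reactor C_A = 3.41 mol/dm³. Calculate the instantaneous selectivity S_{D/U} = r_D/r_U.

S_{D/U} = r_D/r_U = (k₁)/(k₂·C_A^0.5) = (k₁/k₂)·C_A^-0.5.
= (0.0860) / (0.285×3.410^0.5) = 0.08600/0.5263 = 0.163.

0.163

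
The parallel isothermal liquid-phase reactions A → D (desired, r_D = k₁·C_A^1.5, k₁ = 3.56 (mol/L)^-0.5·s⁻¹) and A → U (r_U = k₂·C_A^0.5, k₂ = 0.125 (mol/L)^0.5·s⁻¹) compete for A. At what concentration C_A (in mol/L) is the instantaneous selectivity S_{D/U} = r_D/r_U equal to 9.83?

S_{D/U} = (k₁/k₂)·C_A ⇒ C_A = S·k₂/k₁.
= 9.83×0.125/3.56 = 0.345 mol/L.

0.345 mol/L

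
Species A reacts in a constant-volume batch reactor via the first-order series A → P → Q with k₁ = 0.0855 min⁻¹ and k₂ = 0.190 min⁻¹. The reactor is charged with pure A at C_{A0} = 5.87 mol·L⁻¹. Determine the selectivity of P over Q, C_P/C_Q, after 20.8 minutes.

0.173

The intermediate concentration in a first-order A→B→C sequence is C_P = k₁C_{A0}(e^(−k₁t) − e^(−k₂t))/(k₂−k₁).
e^(−k₁t) = e^(−0.0855×20.8) = e^(−1.778) = 0.1689; e^(−k₂t) = e^(−3.952) = 0.01922.
C_P = 0.0855×5.87/(0.190−0.0855) × (0.1689−0.01922) = 4.803×0.1497 = 0.7189 mol·L⁻¹.
C_A = C_{A0}e^(−k₁t) = 0.9915 mol·L⁻¹, so C_Q = C_{A0}−C_A−C_P = 4.160 mol·L⁻¹; C_P/C_Q = 0.173.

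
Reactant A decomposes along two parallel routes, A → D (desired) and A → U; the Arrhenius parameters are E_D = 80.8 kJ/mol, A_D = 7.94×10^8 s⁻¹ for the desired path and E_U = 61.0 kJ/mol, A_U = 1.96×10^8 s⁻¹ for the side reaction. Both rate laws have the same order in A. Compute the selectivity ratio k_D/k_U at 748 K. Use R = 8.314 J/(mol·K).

0.168

Since both paths have the same order in A, the concentration cancels and S_{D/U} = k_D/k_U = (A_D/A_U)·exp[(E_U−E_D)/(RT)].
(E_U−E_D)/(RT) = (61.0−80.8)×10³/(8.314×748) = -19800/6219 = -3.184.
k_D/k_U = (7.94×10^8/1.96×10^8)·exp(-3.184) = 4.051 × 0.04143 = 0.168.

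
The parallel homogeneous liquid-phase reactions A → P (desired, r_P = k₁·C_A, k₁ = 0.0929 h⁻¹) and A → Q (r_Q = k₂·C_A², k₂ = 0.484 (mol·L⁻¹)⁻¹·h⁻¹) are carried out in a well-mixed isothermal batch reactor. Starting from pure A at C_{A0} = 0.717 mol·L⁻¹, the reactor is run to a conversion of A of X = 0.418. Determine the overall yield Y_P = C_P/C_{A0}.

C_A = C_{A0}(1−X) = 0.4173 mol·L⁻¹.
Along a PFR/batch, dC_P/dC_A = −r_P/(r_P+r_Q) = −k₁/(k₁+k₂·C_A).
Integrating from C_{A0} to C_A: C_P = (0.0929/0.484)·ln[(0.0929+0.484·0.717)/(0.0929+0.484·0.417)] = 0.1919·ln(0.4399/0.2949) = 0.07679 mol·L⁻¹.
Y_P = C_P/C_{A0} = 0.07679/0.717 = 0.107.

0.107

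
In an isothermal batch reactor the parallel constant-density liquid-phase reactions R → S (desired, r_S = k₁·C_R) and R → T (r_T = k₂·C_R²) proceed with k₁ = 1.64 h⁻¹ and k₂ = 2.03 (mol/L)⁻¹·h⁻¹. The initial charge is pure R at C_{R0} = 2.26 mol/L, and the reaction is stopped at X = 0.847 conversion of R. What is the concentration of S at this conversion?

0.790 mol/L

C_R = C_{R0}(1−X) = 0.3458 mol/L.
Along a PFR/batch, dC_S/dC_R = −r_S/(r_S+r_T) = −k₁/(k₁+k₂·C_R).
Integrating from C_{R0} to C_R: C_S = (1.64/2.03)·ln[(1.64+2.03·2.26)/(1.64+2.03·0.346)] = 0.8079·ln(6.228/2.342) = 0.7901 mol/L.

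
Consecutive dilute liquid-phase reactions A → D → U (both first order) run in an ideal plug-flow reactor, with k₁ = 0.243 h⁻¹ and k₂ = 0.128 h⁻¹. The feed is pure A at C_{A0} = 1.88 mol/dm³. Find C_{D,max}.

0.921 mol/dm³

At the optimum, C_{D,max}/C_{A0} = (k₁/k₂)^[k₂/(k₂−k₁)].
= (0.243/0.128)^(0.128/(0.128−0.243)) = (1.898)^(-1.113) = 0.4899.
C_{D,max} = 0.4899×1.88 = 0.921 mol/dm³.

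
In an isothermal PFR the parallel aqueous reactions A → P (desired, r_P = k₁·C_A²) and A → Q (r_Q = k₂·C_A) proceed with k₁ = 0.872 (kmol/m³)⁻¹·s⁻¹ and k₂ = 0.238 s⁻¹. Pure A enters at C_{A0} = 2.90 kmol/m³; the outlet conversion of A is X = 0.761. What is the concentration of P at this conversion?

C_A = C_{A0}(1−X) = 0.6931 kmol/m³.
Along a PFR/batch, dC_Q/dC_A = −r_Q/(r_P+r_Q) = −k₂/(k₂+k₁·C_A).
Integrating from C_{A0} to C_A: C_Q = (0.238/0.872)·ln[(0.238+0.872·2.90)/(0.238+0.872·0.693)] = 0.2729·ln(2.767/0.8424) = 0.3246 kmol/m³.
Then C_P = (C_{A0}−C_A) − C_Q = 2.207 − 0.3246 = 1.882 kmol/m³.

1.88 kmol/m³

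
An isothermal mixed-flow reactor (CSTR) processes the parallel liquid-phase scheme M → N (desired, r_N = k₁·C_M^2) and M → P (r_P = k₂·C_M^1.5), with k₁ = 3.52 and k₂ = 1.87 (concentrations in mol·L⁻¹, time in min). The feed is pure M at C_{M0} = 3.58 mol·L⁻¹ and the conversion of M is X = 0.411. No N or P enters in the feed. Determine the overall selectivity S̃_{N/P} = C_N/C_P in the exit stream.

2.73

Exit C_M = C_{M0}(1−X) = 3.58×0.589 = 2.109 mol·L⁻¹.
In a CSTR the entire volume is at exit conditions, so r_N = 3.52×2.109^2 = 15.65 and r_P = 1.87×2.109^1.5 = 5.726.
Overall selectivity = C_N/C_P = r_Nτ/(r_Pτ) = r_N/r_P = 2.73.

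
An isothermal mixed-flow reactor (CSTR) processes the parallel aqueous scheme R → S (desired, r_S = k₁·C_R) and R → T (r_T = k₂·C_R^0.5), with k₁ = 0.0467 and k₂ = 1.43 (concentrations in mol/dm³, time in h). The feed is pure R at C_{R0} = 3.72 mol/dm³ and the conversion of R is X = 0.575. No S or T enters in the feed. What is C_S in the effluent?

0.0844 mol/dm³

Exit C_R = C_{R0}(1−X) = 3.72×0.425 = 1.581 mol/dm³.
In a CSTR the entire volume is at exit conditions, so r_S = 0.0467×1.581 = 0.07383 and r_T = 1.43×1.581^0.5 = 1.798.
Fraction of consumed R going to S: r_S/(r_S+r_T) = 0.03944.
C_S = 0.03944·C_{R0}·X = 0.03944×3.72×0.575 = 0.0844 mol/dm³.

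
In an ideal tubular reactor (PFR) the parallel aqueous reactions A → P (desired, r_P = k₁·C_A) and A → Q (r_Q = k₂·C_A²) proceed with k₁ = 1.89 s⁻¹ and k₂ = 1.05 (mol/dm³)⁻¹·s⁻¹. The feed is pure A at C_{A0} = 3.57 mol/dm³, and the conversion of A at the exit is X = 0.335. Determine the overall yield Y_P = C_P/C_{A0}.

0.127

C_A = C_{A0}(1−X) = 2.374 mol/dm³.
Along a PFR/batch, dC_P/dC_A = −r_P/(r_P+r_Q) = −k₁/(k₁+k₂·C_A).
Integrating from C_{A0} to C_A: C_P = (1.89/1.05)·ln[(1.89+1.05·3.57)/(1.89+1.05·2.37)] = 1.800·ln(5.638/4.383) = 0.4535 mol/dm³.
Y_P = C_P/C_{A0} = 0.4535/3.57 = 0.127.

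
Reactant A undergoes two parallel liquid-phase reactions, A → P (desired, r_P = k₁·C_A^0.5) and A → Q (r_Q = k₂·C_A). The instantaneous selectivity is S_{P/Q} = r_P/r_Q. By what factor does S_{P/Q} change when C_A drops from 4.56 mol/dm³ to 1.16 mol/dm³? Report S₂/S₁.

1.98

S_{P/Q} = (k₁/k₂)·C_A^-0.5, so S₂/S₁ = (C_{A,2}/C_{A,1})^-0.5.
= (1.16/4.56)^(-0.5) = (0.2544)^(-0.5) = 1.98.
Selectivity toward P rises as C_A falls — low-concentration operation is favoured.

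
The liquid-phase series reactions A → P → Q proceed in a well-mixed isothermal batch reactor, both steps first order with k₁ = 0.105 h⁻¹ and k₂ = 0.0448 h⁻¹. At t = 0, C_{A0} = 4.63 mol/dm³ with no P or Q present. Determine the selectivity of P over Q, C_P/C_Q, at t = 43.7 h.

0.300

The intermediate concentration in a first-order A→B→C sequence is C_P = k₁C_{A0}(e^(−k₁t) − e^(−k₂t))/(k₂−k₁).
e^(−k₁t) = e^(−0.105×43.7) = e^(−4.588) = 0.01017; e^(−k₂t) = e^(−1.958) = 0.1412.
C_P = 0.105×4.63/(0.0448−0.105) × (0.01017−0.1412) = (-8.076)×(-0.1310) = 1.058 mol/dm³.
C_A = C_{A0}e^(−k₁t) = 0.04708 mol/dm³, so C_Q = C_{A0}−C_A−C_P = 3.525 mol/dm³; C_P/C_Q = 0.300.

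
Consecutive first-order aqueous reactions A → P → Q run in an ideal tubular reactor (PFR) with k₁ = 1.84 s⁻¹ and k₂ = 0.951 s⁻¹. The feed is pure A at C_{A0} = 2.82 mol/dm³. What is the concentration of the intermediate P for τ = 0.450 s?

1.25 mol/dm³

The intermediate concentration in a first-order A→B→C sequence is C_P = k₁C_{A0}(e^(−k₁τ) − e^(−k₂τ))/(k₂−k₁).
e^(−k₁τ) = e^(−1.84×0.450) = e^(−0.8280) = 0.4369; e^(−k₂τ) = e^(−0.4279) = 0.6518.
C_P = 1.84×2.82/(0.951−1.84) × (0.4369−0.6518) = (-5.837)×(-0.2149) = 1.254 mol/dm³.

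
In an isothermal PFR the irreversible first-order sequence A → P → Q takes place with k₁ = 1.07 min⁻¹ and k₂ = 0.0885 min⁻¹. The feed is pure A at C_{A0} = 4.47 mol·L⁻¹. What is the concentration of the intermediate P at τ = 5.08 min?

3.09 mol·L⁻¹

For first-order series with pure A initially, C_P(τ) = k₁C_{A0}/(k₂−k₁)·(e^(−k₁τ) − e^(−k₂τ)).
e^(−k₁τ) = e^(−1.07×5.08) = e^(−5.436) = 0.004359; e^(−k₂τ) = e^(−0.4496) = 0.6379.
C_P = 1.07×4.47/(0.0885−1.07) × (0.004359−0.6379) = (-4.873)×(-0.6335) = 3.087 mol·L⁻¹.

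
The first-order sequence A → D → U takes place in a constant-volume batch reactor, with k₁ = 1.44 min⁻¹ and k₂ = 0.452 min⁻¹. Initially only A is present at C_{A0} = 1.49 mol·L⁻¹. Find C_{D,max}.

0.877 mol·L⁻¹

Evaluating C_D at t_opt = ln(k₂/k₁)/(k₂−k₁) gives C_{D,max}/C_{A0} = (k₁/k₂)^[k₂/(k₂−k₁)].
= (1.44/0.452)^(0.452/(0.452−1.44)) = (3.186)^(-0.4575) = 0.5885.
C_{D,max} = 0.5885×1.49 = 0.877 mol·L⁻¹.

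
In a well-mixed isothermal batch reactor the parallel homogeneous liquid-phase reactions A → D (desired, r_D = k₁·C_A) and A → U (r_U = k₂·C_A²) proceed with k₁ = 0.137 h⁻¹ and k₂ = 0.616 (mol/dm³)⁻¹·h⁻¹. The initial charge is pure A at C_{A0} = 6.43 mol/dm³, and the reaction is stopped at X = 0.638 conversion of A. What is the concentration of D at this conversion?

0.213 mol/dm³

C_A = C_{A0}(1−X) = 2.328 mol/dm³.
Along a PFR/batch, dC_D/dC_A = −r_D/(r_D+r_U) = −k₁/(k₁+k₂·C_A).
Integrating from C_{A0} to C_A: C_D = (0.137/0.616)·ln[(0.137+0.616·6.43)/(0.137+0.616·2.33)] = 0.2224·ln(4.098/1.571) = 0.2133 mol/dm³.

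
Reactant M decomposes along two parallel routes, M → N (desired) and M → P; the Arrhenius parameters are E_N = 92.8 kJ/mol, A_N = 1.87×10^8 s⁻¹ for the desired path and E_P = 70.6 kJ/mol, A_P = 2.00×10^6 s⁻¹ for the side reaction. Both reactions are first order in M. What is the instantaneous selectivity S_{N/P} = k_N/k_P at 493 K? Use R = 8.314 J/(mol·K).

Since both paths have the same order in M, the concentration cancels and S_{N/P} = k_N/k_P = (A_N/A_P)·exp[(E_P−E_N)/(RT)].
(E_P−E_N)/(RT) = (70.6−92.8)×10³/(8.314×493) = -22200/4099 = -5.416.
k_N/k_P = (1.87×10^8/2.00×10^6)·exp(-5.416) = 93.50 × 0.004444 = 0.416.
Since E_N > E_P, raising the temperature improves selectivity toward N.

0.416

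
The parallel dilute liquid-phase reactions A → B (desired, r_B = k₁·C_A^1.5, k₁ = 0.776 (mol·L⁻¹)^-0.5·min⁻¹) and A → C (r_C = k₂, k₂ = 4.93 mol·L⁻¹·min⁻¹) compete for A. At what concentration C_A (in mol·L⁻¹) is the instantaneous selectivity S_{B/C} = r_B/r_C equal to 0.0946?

S_{B/C} = (k₁/k₂)·C_A^1.5 ⇒ C_A = (S·k₂/k₁)^(1/1.5).
= (0.0946×4.93/0.776)^(0.6667) = (0.6010)^(0.6667) = 0.712 mol·L⁻¹.

0.712 mol·L⁻¹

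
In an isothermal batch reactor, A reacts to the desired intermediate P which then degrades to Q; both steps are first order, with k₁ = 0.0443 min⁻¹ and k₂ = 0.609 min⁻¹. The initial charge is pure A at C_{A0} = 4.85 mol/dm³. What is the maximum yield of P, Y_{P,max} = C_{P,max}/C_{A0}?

Evaluating C_P at t_opt = ln(k₂/k₁)/(k₂−k₁) gives C_{P,max}/C_{A0} = (k₁/k₂)^[k₂/(k₂−k₁)].
= (0.0443/0.609)^(0.609/(0.609−0.0443)) = (0.07274)^(1.078) = 0.05922.

0.0592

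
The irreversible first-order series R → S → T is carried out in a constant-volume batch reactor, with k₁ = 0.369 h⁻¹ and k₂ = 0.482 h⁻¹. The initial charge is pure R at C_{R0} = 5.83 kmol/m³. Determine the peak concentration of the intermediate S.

For a first-order series the maximum intermediate yield is C_{S,max}/C_{R0} = (k₁/k₂)^[k₂/(k₂−k₁)].
= (0.369/0.482)^(0.482/(0.482−0.369)) = (0.7656)^(4.265) = 0.3200.
C_{S,max} = 0.3200×5.83 = 1.87 kmol/m³.

1.87 kmol/m³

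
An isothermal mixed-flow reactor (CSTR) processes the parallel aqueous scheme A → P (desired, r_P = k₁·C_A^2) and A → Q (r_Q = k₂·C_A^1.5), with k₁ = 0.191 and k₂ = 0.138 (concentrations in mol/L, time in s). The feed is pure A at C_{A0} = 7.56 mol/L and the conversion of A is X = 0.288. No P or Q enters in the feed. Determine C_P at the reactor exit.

Exit C_A = C_{A0}(1−X) = 7.56×0.712 = 5.383 mol/L.
A CSTR operates uniformly at the exit composition, giving r_P = 5.534 and r_Q = 1.723 (each k·C_A^n at C_A = 5.383).
Fraction of consumed A going to P: r_P/(r_P+r_Q) = 0.7625.
C_P = 0.7625·C_{A0}·X = 0.7625×7.56×0.288 = 1.66 mol/L.

1.66 mol/L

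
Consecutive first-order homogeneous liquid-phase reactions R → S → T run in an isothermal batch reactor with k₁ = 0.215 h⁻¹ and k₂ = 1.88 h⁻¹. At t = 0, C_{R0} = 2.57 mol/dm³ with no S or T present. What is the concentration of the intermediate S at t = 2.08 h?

0.206 mol/dm³

Solving the coupled first-order balances gives C_S(t) = [k₁/(k₂−k₁)]·C_{R0}·(e^(−k₁t) − e^(−k₂t)).
e^(−k₁t) = e^(−0.215×2.08) = e^(−0.4472) = 0.6394; e^(−k₂t) = e^(−3.910) = 0.02003.
C_S = 0.215×2.57/(1.88−0.215) × (0.6394−0.02003) = 0.3319×0.6194 = 0.2055 mol/dm³.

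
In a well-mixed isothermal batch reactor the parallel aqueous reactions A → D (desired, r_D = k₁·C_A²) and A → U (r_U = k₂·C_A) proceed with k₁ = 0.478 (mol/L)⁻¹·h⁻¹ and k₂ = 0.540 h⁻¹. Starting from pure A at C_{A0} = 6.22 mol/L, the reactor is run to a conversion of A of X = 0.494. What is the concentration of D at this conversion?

C_A = C_{A0}(1−X) = 3.147 mol/L.
Along a PFR/batch, dC_U/dC_A = −r_U/(r_D+r_U) = −k₂/(k₂+k₁·C_A).
Integrating from C_{A0} to C_A: C_U = (0.540/0.478)·ln[(0.540+0.478·6.22)/(0.540+0.478·3.15)] = 1.130·ln(3.513/2.044) = 0.6116 mol/L.
Then C_D = (C_{A0}−C_A) − C_U = 3.073 − 0.6116 = 2.461 mol/L.

2.46 mol/L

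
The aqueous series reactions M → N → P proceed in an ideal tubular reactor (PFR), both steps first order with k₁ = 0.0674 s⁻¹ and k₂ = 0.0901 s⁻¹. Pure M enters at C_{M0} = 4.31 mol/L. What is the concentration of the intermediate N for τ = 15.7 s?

1.33 mol/L

Solving the coupled first-order balances gives C_N(τ) = [k₁/(k₂−k₁)]·C_{M0}·(e^(−k₁τ) − e^(−k₂τ)).
e^(−k₁τ) = e^(−0.0674×15.7) = e^(−1.058) = 0.3471; e^(−k₂τ) = e^(−1.415) = 0.2430.
C_N = 0.0674×4.31/(0.0901−0.0674) × (0.3471−0.2430) = 12.80×0.1041 = 1.332 mol/L.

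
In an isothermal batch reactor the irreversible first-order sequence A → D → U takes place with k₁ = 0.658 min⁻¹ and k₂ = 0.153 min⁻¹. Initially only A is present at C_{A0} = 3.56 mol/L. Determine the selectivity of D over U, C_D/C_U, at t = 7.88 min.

For first-order series with pure A initially, C_D(t) = k₁C_{A0}/(k₂−k₁)·(e^(−k₁t) − e^(−k₂t)).
e^(−k₁t) = e^(−0.658×7.88) = e^(−5.185) = 0.005600; e^(−k₂t) = e^(−1.206) = 0.2995.
C_D = 0.658×3.56/(0.153−0.658) × (0.005600−0.2995) = (-4.639)×(-0.2939) = 1.363 mol/L.
C_A = C_{A0}e^(−k₁t) = 0.01993 mol/L, so C_U = C_{A0}−C_A−C_D = 2.177 mol/L; C_D/C_U = 0.626.

0.626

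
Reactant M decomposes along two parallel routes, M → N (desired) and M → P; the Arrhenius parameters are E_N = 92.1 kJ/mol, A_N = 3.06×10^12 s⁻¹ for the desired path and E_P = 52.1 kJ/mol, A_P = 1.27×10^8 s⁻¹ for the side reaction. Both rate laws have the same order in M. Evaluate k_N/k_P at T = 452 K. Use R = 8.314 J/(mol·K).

0.574

k_N/k_P = (A_N/A_P)·exp[−(E_N−E_P)/(RT)] = (A_N/A_P)·exp[(E_P−E_N)/(RT)].
(E_P−E_N)/(RT) = (52.1−92.1)×10³/(8.314×452) = -40000/3758 = -10.64.
k_N/k_P = (3.06×10^12/1.27×10^8)·exp(-10.64) = 24094 × 2.384×10^-5 = 0.574.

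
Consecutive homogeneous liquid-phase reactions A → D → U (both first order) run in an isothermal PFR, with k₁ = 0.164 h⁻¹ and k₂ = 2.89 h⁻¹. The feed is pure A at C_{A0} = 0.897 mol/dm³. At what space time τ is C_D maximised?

1.05 h

Setting dC_D/dτ = 0 gives τ_opt = ln(k₂/k₁)/(k₂−k₁).
= ln(2.89/0.164)/(2.89−0.164) = ln(17.62)/2.726 = 2.869/2.726 = 1.05 h.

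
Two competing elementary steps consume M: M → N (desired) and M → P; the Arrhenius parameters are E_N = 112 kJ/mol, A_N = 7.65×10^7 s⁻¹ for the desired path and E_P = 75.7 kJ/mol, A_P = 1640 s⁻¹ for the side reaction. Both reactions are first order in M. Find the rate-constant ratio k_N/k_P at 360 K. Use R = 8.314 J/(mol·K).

0.252

Since both paths have the same order in M, the concentration cancels and S_{N/P} = k_N/k_P = (A_N/A_P)·exp[(E_P−E_N)/(RT)].
(E_P−E_N)/(RT) = (75.7−112)×10³/(8.314×360) = -36300/2993 = -12.13.
k_N/k_P = (7.65×10^7/1640)·exp(-12.13) = 46646 × 5.405×10^-6 = 0.252.
Since E_N > E_P, raising the temperature improves selectivity toward N.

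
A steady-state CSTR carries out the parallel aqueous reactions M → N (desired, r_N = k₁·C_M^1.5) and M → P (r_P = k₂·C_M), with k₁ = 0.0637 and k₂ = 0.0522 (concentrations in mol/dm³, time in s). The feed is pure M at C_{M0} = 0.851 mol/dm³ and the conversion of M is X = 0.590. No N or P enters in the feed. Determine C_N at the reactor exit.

0.210 mol/dm³

Exit C_M = C_{M0}(1−X) = 0.851×0.410 = 0.3489 mol/dm³.
Rates in a CSTR are evaluated at the outlet concentration: r_N = 0.0637×0.3489^1.5 = 0.01313, r_P = 0.0522×0.3489 = 0.01821.
Fraction of consumed M going to N: r_N/(r_N+r_P) = 0.4189.
C_N = 0.4189·C_{M0}·X = 0.4189×0.851×0.590 = 0.210 mol/dm³.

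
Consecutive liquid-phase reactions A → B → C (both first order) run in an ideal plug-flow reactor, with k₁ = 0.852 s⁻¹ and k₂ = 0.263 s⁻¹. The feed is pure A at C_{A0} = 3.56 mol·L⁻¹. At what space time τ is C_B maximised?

For first-order series the maximum of C_B occurs at τ_opt = ln(k₂/k₁)/(k₂−k₁).
= ln(0.263/0.852)/(0.263−0.852) = ln(0.3087)/-0.5890 = -1.175/-0.5890 = 2.00 s.

2.00 s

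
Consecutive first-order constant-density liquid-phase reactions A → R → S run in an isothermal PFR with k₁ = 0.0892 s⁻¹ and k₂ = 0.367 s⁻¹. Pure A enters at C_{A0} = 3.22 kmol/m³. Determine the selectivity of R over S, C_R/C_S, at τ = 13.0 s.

The intermediate concentration in a first-order A→B→C sequence is C_R = k₁C_{A0}(e^(−k₁τ) − e^(−k₂τ))/(k₂−k₁).
e^(−k₁τ) = e^(−0.0892×13.0) = e^(−1.160) = 0.3136; e^(−k₂τ) = e^(−4.771) = 0.008472.
C_R = 0.0892×3.22/(0.367−0.0892) × (0.3136−0.008472) = 1.034×0.3051 = 0.3155 kmol/m³.
C_A = C_{A0}e^(−k₁τ) = 1.010 kmol/m³, so C_S = C_{A0}−C_A−C_R = 1.895 kmol/m³; C_R/C_S = 0.167.

0.167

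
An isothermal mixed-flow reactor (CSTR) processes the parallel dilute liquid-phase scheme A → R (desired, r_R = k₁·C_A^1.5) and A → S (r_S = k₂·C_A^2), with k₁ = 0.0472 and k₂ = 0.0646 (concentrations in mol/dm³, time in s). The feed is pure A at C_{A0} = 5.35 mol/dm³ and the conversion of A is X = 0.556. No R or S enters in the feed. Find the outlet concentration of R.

0.957 mol/dm³

Exit C_A = C_{A0}(1−X) = 5.35×0.444 = 2.375 mol/dm³.
In a CSTR the entire volume is at exit conditions, so r_R = 0.0472×2.375^1.5 = 0.1728 and r_S = 0.0646×2.375^2 = 0.3645.
Fraction of consumed A going to R: r_R/(r_R+r_S) = 0.3216.
C_R = 0.3216·C_{A0}·X = 0.3216×5.35×0.556 = 0.957 mol/dm³.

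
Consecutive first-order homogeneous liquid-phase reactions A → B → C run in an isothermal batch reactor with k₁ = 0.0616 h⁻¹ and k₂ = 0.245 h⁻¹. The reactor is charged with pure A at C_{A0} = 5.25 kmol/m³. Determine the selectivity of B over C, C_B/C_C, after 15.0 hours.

0.261

For first-order series with pure A initially, C_B(t) = k₁C_{A0}/(k₂−k₁)·(e^(−k₁t) − e^(−k₂t)).
e^(−k₁t) = e^(−0.0616×15.0) = e^(−0.9240) = 0.3969; e^(−k₂t) = e^(−3.675) = 0.02535.
C_B = 0.0616×5.25/(0.245−0.0616) × (0.3969−0.02535) = 1.763×0.3716 = 0.6552 kmol/m³.
C_A = C_{A0}e^(−k₁t) = 2.084 kmol/m³, so C_C = C_{A0}−C_A−C_B = 2.511 kmol/m³; C_B/C_C = 0.261.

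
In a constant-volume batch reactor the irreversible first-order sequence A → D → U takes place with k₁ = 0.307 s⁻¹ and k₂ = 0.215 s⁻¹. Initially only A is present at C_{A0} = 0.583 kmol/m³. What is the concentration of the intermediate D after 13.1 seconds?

0.0815 kmol/m³

Solving the coupled first-order balances gives C_D(t) = [k₁/(k₂−k₁)]·C_{A0}·(e^(−k₁t) − e^(−k₂t)).
e^(−k₁t) = e^(−0.307×13.1) = e^(−4.022) = 0.01792; e^(−k₂t) = e^(−2.817) = 0.05981.
C_D = 0.307×0.583/(0.215−0.307) × (0.01792−0.05981) = (-1.945)×(-0.04189) = 0.08150 kmol/m³.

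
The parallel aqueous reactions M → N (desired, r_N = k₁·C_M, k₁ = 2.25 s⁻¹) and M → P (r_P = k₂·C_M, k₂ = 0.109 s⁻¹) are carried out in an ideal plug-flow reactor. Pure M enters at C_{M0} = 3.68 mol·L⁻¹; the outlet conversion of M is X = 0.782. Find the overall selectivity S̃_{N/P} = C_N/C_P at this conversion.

C_M = C_{M0}(1−X) = 0.8022 mol·L⁻¹.
Both paths are first order in M, so the instantaneous fraction to N is constant: dC_N/d(−C_M) = k₁/(k₁+k₂) = 0.9538.
C_N = 0.9538·(C_{M0}−C_M) = 0.9538×2.878 = 2.74 mol·L⁻¹.
C_P = (C_{M0}−C_M)−C_N = 0.1330 mol·L⁻¹; S̃_{N/P} = 2.745/0.1330 = 20.6.

20.6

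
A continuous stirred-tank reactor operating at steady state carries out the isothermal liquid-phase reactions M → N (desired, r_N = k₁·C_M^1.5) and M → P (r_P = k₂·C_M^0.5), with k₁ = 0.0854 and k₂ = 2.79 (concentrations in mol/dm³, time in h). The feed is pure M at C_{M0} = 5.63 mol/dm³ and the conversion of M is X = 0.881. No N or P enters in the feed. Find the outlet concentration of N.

0.0997 mol/dm³

Exit C_M = C_{M0}(1−X) = 5.63×0.119 = 0.6700 mol/dm³.
A CSTR operates uniformly at the exit composition, giving r_N = 0.04683 and r_P = 2.284 (each k·C_M^n at C_M = 0.6700).
Fraction of consumed M going to N: r_N/(r_N+r_P) = 0.02010.
C_N = 0.02010·C_{M0}·X = 0.02010×5.63×0.881 = 0.0997 mol/dm³.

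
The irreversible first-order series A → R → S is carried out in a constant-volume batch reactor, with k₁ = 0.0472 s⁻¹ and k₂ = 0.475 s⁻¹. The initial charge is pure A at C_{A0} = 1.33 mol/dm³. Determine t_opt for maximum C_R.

5.40 s

Setting dC_R/dt = 0 gives t_opt = ln(k₂/k₁)/(k₂−k₁).
= ln(0.475/0.0472)/(0.475−0.0472) = ln(10.06)/0.4278 = 2.309/0.4278 = 5.40 s.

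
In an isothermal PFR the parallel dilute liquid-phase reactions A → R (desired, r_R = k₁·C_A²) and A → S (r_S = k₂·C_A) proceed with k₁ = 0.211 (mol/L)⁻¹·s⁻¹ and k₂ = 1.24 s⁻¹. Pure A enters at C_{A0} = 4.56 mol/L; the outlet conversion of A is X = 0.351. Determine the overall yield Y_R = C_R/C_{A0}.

0.136

C_A = C_{A0}(1−X) = 2.959 mol/L.
Along a PFR/batch, dC_S/dC_A = −r_S/(r_R+r_S) = −k₂/(k₂+k₁·C_A).
Integrating from C_{A0} to C_A: C_S = (1.24/0.211)·ln[(1.24+0.211·4.56)/(1.24+0.211·2.96)] = 5.877·ln(2.202/1.864) = 0.9783 mol/L.
Then C_R = (C_{A0}−C_A) − C_S = 1.601 − 0.9783 = 0.6222 mol/L.
Y_R = C_R/C_{A0} = 0.6222/4.56 = 0.136.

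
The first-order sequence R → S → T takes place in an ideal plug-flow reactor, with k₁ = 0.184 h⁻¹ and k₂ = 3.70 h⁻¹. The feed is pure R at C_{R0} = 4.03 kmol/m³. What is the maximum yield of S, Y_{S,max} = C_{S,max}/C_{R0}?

0.0425

For a first-order series the maximum intermediate yield is C_{S,max}/C_{R0} = (k₁/k₂)^[k₂/(k₂−k₁)].
= (0.184/3.70)^(3.70/(3.70−0.184)) = (0.04973)^(1.052) = 0.04250.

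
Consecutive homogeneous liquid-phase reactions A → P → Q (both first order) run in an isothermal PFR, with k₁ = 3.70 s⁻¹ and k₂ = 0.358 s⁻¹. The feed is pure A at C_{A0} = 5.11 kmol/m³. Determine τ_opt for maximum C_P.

0.699 s

The intermediate peaks when r₁ = r₂, i.e. k₁e^(−k₁τ) = k₂e^(−k₂τ), giving τ_opt = ln(k₂/k₁)/(k₂−k₁).
= ln(0.358/3.70)/(0.358−3.70) = ln(0.09676)/-3.342 = -2.336/-3.342 = 0.699 s.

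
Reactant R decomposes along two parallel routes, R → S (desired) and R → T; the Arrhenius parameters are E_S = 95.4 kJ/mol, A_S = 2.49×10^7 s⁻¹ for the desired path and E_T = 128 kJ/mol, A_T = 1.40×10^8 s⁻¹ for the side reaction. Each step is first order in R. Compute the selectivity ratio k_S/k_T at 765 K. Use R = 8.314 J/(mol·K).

Since both paths have the same order in R, the concentration cancels and S_{S/T} = k_S/k_T = (A_S/A_T)·exp[(E_T−E_S)/(RT)].
(E_T−E_S)/(RT) = (128−95.4)×10³/(8.314×765) = 32600/6360 = 5.126.
k_S/k_T = (2.49×10^7/1.40×10^8)·exp(5.126) = 0.1779 × 168.3 = 29.9.

29.9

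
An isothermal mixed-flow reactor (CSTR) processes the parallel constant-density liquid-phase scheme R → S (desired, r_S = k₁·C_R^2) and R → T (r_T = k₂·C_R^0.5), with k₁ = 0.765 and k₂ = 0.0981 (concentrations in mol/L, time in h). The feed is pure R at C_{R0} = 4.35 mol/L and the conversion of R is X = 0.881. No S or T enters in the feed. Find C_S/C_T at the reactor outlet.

2.90

Exit C_R = C_{R0}(1−X) = 4.35×0.119 = 0.5176 mol/L.
Rates in a CSTR are evaluated at the outlet concentration: r_S = 0.765×0.5176^2 = 0.2050, r_T = 0.0981×0.5176^0.5 = 0.07058.
Overall selectivity = C_S/C_T = r_Sτ/(r_Tτ) = r_S/r_T = 2.90.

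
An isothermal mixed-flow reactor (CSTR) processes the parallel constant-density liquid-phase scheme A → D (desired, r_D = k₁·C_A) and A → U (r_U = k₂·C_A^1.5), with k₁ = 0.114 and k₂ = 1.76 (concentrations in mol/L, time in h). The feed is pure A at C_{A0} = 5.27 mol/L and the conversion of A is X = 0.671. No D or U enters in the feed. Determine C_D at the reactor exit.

Exit C_A = C_{A0}(1−X) = 5.27×0.329 = 1.734 mol/L.
In a CSTR the entire volume is at exit conditions, so r_D = 0.114×1.734 = 0.1977 and r_U = 1.76×1.734^1.5 = 4.018.
Fraction of consumed A going to D: r_D/(r_D+r_U) = 0.04689.
C_D = 0.04689·C_{A0}·X = 0.04689×5.27×0.671 = 0.166 mol/L.

0.166 mol/L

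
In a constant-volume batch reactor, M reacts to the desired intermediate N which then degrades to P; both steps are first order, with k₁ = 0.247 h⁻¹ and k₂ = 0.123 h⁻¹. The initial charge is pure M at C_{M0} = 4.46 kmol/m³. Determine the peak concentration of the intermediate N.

2.23 kmol/m³

At the optimum, C_{N,max}/C_{M0} = (k₁/k₂)^[k₂/(k₂−k₁)].
= (0.247/0.123)^(0.123/(0.123−0.247)) = (2.008)^(-0.9919) = 0.5008.
C_{N,max} = 0.5008×4.46 = 2.23 kmol/m³.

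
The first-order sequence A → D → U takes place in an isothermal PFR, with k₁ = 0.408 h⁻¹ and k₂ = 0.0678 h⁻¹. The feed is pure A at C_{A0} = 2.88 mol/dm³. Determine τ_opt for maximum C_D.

Setting dC_D/dτ = 0 gives τ_opt = ln(k₂/k₁)/(k₂−k₁).
= ln(0.0678/0.408)/(0.0678−0.408) = ln(0.1662)/-0.3402 = -1.795/-0.3402 = 5.28 h.

5.28 h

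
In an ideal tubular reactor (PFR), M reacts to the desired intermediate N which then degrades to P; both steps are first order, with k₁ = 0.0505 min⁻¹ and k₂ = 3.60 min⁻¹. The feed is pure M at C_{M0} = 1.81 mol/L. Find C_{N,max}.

Evaluating C_N at τ_opt = ln(k₂/k₁)/(k₂−k₁) gives C_{N,max}/C_{M0} = (k₁/k₂)^[k₂/(k₂−k₁)].
= (0.0505/3.60)^(3.60/(3.60−0.0505)) = (0.01403)^(1.014) = 0.01320.
C_{N,max} = 0.01320×1.81 = 0.0239 mol/L.

0.0239 mol/L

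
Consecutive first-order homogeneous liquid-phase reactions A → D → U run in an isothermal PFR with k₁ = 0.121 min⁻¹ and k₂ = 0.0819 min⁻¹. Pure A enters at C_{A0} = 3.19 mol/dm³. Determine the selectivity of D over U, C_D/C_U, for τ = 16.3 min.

The intermediate concentration in a first-order A→B→C sequence is C_D = k₁C_{A0}(e^(−k₁τ) − e^(−k₂τ))/(k₂−k₁).
e^(−k₁τ) = e^(−0.121×16.3) = e^(−1.972) = 0.1391; e^(−k₂τ) = e^(−1.335) = 0.2632.
C_D = 0.121×3.19/(0.0819−0.121) × (0.1391−0.2632) = (-9.872)×(-0.1240) = 1.224 mol/dm³.
C_A = C_{A0}e^(−k₁τ) = 0.4438 mol/dm³, so C_U = C_{A0}−C_A−C_D = 1.522 mol/dm³; C_D/C_U = 0.805.

0.805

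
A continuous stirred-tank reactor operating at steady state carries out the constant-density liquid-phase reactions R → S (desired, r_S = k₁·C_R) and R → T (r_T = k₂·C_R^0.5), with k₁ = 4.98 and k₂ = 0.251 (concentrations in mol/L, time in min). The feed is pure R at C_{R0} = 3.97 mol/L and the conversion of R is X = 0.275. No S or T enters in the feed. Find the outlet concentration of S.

Exit C_R = C_{R0}(1−X) = 3.97×0.725 = 2.878 mol/L.
A CSTR operates uniformly at the exit composition, giving r_S = 14.33 and r_T = 0.4258 (each k·C_R^n at C_R = 2.878).
Fraction of consumed R going to S: r_S/(r_S+r_T) = 0.9711.
C_S = 0.9711·C_{R0}·X = 0.9711×3.97×0.275 = 1.06 mol/L.

1.06 mol/L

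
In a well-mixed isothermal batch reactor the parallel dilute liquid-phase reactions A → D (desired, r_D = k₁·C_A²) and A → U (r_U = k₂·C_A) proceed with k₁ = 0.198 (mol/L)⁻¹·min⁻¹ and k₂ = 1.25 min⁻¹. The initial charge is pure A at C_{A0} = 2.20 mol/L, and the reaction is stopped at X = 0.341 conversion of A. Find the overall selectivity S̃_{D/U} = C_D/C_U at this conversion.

0.288

C_A = C_{A0}(1−X) = 1.450 mol/L.
Along a PFR/batch, dC_U/dC_A = −r_U/(r_D+r_U) = −k₂/(k₂+k₁·C_A).
Integrating from C_{A0} to C_A: C_U = (1.25/0.198)·ln[(1.25+0.198·2.20)/(1.25+0.198·1.45)] = 6.313·ln(1.686/1.537) = 0.5824 mol/L.
Then C_D = (C_{A0}−C_A) − C_U = 0.7502 − 0.5824 = 0.1678 mol/L.
S̃_{D/U} = C_D/C_U = 0.1678/0.5824 = 0.288.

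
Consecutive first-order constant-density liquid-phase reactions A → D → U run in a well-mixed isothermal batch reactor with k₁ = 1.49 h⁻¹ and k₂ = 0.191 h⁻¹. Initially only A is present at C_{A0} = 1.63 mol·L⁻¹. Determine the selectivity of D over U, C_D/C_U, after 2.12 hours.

The intermediate concentration in a first-order A→B→C sequence is C_D = k₁C_{A0}(e^(−k₁t) − e^(−k₂t))/(k₂−k₁).
e^(−k₁t) = e^(−1.49×2.12) = e^(−3.159) = 0.04248; e^(−k₂t) = e^(−0.4049) = 0.6670.
C_D = 1.49×1.63/(0.191−1.49) × (0.04248−0.6670) = (-1.870)×(-0.6246) = 1.168 mol·L⁻¹.
C_A = C_{A0}e^(−k₁t) = 0.06924 mol·L⁻¹, so C_U = C_{A0}−C_A−C_D = 0.3931 mol·L⁻¹; C_D/C_U = 2.97.

2.97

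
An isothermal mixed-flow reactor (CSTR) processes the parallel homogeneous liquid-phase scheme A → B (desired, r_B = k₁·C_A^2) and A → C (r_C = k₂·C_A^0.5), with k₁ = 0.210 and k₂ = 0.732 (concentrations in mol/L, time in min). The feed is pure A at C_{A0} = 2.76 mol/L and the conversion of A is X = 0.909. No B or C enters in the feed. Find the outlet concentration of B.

0.0874 mol/L

Exit C_A = C_{A0}(1−X) = 2.76×0.0910 = 0.2512 mol/L.
In a CSTR the entire volume is at exit conditions, so r_B = 0.210×0.2512^2 = 0.01325 and r_C = 0.732×0.2512^0.5 = 0.3668.
Fraction of consumed A going to B: r_B/(r_B+r_C) = 0.03485.
C_B = 0.03485·C_{A0}·X = 0.03485×2.76×0.909 = 0.0874 mol/L.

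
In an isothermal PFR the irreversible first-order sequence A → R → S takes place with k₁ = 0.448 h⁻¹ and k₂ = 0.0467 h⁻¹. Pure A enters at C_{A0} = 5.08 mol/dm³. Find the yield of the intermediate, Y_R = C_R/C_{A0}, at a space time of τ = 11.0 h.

0.660

For first-order series with pure A initially, C_R(τ) = k₁C_{A0}/(k₂−k₁)·(e^(−k₁τ) − e^(−k₂τ)).
e^(−k₁τ) = e^(−0.448×11.0) = e^(−4.928) = 0.007241; e^(−k₂τ) = e^(−0.5137) = 0.5983.
C_R = 0.448×5.08/(0.0467−0.448) × (0.007241−0.5983) = (-5.671)×(-0.5910) = 3.352 mol/dm³.
Y_R = C_R/C_{A0} = 3.352/5.08 = 0.660.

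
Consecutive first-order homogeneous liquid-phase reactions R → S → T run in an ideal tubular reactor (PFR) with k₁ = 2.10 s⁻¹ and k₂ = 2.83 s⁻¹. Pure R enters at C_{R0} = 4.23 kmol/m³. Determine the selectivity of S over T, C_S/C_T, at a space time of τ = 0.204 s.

For first-order series with pure R initially, C_S(τ) = k₁C_{R0}/(k₂−k₁)·(e^(−k₁τ) − e^(−k₂τ)).
e^(−k₁τ) = e^(−2.10×0.204) = e^(−0.4284) = 0.6516; e^(−k₂τ) = e^(−0.5773) = 0.5614.
C_S = 2.10×4.23/(2.83−2.10) × (0.6516−0.5614) = 12.17×0.09015 = 1.097 kmol/m³.
C_R = C_{R0}e^(−k₁τ) = 2.756 kmol/m³, so C_T = C_{R0}−C_R−C_S = 0.3770 kmol/m³; C_S/C_T = 2.91.

2.91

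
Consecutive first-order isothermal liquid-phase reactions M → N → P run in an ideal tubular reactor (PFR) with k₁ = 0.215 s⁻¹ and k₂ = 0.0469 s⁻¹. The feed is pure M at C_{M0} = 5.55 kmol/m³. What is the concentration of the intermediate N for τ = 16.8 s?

3.04 kmol/m³

For first-order series with pure M initially, C_N(τ) = k₁C_{M0}/(k₂−k₁)·(e^(−k₁τ) − e^(−k₂τ)).
e^(−k₁τ) = e^(−0.215×16.8) = e^(−3.612) = 0.02700; e^(−k₂τ) = e^(−0.7879) = 0.4548.
C_N = 0.215×5.55/(0.0469−0.215) × (0.02700−0.4548) = (-7.098)×(-0.4278) = 3.037 kmol/m³.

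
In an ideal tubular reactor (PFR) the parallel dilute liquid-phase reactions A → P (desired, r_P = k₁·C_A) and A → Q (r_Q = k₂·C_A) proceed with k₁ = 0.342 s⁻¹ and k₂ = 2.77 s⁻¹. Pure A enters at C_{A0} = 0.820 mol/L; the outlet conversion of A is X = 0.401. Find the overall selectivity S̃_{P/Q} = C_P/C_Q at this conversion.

C_A = C_{A0}(1−X) = 0.4912 mol/L.
Both paths are first order in A, so the instantaneous fraction to P is constant: dC_P/d(−C_A) = k₁/(k₁+k₂) = 0.1099.
C_P = 0.1099·(C_{A0}−C_A) = 0.1099×0.3288 = 0.0361 mol/L.
C_Q = (C_{A0}−C_A)−C_P = 0.2927 mol/L; S̃_{P/Q} = 0.03614/0.2927 = 0.123.

0.123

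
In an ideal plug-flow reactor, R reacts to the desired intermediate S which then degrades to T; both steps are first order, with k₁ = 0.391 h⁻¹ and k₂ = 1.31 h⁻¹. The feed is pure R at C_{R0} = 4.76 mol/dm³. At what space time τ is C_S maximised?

1.32 h

The intermediate peaks when r₁ = r₂, i.e. k₁e^(−k₁τ) = k₂e^(−k₂τ), giving τ_opt = ln(k₂/k₁)/(k₂−k₁).
= ln(1.31/0.391)/(1.31−0.391) = ln(3.350)/0.9190 = 1.209/0.9190 = 1.32 h.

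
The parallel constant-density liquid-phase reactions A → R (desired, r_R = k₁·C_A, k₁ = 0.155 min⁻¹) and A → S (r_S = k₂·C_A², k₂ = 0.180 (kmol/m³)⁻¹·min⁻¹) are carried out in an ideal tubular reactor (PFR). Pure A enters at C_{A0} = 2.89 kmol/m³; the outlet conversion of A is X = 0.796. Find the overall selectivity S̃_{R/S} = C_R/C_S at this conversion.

0.552

C_A = C_{A0}(1−X) = 0.5896 kmol/m³.
Along a PFR/batch, dC_R/dC_A = −r_R/(r_R+r_S) = −k₁/(k₁+k₂·C_A).
Integrating from C_{A0} to C_A: C_R = (0.155/0.180)·ln[(0.155+0.180·2.89)/(0.155+0.180·0.590)] = 0.8611·ln(0.6752/0.2611) = 0.8181 kmol/m³.
C_S = (C_{A0}−C_A)−C_R = 1.482 kmol/m³; S̃_{R/S} = 0.8181/1.482 = 0.552.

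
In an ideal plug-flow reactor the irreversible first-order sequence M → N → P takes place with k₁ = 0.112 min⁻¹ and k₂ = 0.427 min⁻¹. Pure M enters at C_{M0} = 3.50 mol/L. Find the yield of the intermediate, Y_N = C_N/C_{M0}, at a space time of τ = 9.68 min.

The intermediate concentration in a first-order A→B→C sequence is C_N = k₁C_{M0}(e^(−k₁τ) − e^(−k₂τ))/(k₂−k₁).
e^(−k₁τ) = e^(−0.112×9.68) = e^(−1.084) = 0.3382; e^(−k₂τ) = e^(−4.133) = 0.01603.
C_N = 0.112×3.50/(0.427−0.112) × (0.3382−0.01603) = 1.244×0.3222 = 0.4009 mol/L.
Y_N = C_N/C_{M0} = 0.4009/3.50 = 0.115.

0.115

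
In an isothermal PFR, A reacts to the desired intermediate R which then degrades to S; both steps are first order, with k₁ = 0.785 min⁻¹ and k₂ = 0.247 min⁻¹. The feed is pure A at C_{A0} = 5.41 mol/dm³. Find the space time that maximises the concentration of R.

2.15 min

Setting dC_R/dτ = 0 gives τ_opt = ln(k₂/k₁)/(k₂−k₁).
= ln(0.247/0.785)/(0.247−0.785) = ln(0.3146)/-0.5380 = -1.156/-0.5380 = 2.15 min.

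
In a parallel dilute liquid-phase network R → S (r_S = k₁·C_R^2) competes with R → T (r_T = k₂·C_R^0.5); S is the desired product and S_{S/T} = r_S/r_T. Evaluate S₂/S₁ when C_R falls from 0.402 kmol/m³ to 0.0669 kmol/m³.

S_{S/T} = (k₁/k₂)·C_R^1.5, so S₂/S₁ = (C_{R,2}/C_{R,1})^1.5.
= (0.0669/0.402)^1.5 = (0.1664)^1.5 = 0.0679.
Selectivity toward S falls as C_R falls — high-concentration operation is favoured.

0.0679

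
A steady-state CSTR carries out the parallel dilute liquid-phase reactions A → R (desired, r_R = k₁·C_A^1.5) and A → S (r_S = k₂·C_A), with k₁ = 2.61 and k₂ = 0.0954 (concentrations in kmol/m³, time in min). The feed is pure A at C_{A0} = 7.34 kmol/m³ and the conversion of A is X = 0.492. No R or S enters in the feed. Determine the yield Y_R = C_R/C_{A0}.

0.483

Exit C_A = C_{A0}(1−X) = 7.34×0.508 = 3.729 kmol/m³.
A CSTR operates uniformly at the exit composition, giving r_R = 18.79 and r_S = 0.3557 (each k·C_A^n at C_A = 3.729).
Fraction of consumed A going to R: r_R/(r_R+r_S) = 0.9814.
C_R = 0.9814·C_{A0}·X = 0.9814×7.34×0.492 = 3.54 kmol/m³; Y_R = C_R/C_{A0} = 0.483.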